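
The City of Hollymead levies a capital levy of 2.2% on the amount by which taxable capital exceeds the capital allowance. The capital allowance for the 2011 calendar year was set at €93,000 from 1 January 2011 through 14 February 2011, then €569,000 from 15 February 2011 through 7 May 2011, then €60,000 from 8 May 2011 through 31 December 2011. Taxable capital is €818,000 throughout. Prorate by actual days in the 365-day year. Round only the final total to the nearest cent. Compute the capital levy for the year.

1 January – 14 February 2011: 45 days, exemption €93,000 → (€818,000 − €93,000) × 2.2% × 45/365 = €1,966.4384
15 February – 7 May 2011: 82 days, exemption €569,000 → (€818,000 − €569,000) × 2.2% × 82/365 = €1,230.6740
8 May – 31 December 2011: 238 days, exemption €60,000 → (€818,000 − €60,000) × 2.2% × 238/365 = €10,873.6658
Total = €14,070.7781

€14,070.78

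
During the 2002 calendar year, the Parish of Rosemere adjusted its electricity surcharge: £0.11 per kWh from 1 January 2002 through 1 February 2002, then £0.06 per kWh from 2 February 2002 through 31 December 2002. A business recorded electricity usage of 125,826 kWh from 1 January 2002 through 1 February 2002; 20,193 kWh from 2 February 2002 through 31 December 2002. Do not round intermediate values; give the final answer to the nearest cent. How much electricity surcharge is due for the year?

£15052.44

1 January – 1 February 2002: 125,826 kWh at £0.11/kWh → £13840.86
2 February – 31 December 2002: 20,193 kWh at £0.06/kWh → £1211.58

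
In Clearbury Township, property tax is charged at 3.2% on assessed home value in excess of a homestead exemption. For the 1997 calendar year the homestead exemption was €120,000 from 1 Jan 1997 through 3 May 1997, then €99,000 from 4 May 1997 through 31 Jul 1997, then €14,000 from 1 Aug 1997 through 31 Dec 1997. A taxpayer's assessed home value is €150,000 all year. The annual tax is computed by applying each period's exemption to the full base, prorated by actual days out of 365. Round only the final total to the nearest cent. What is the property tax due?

€2,545.71

1 Jan – 3 May 1997: 123 days, exemption €120,000 → (€150,000 − €120,000) × 3.2% × 123/365 = €323.5068
4 May – 31 Jul 1997: 89 days, exemption €99,000 → (€150,000 − €99,000) × 3.2% × 89/365 = €397.9397
1 Aug – 31 Dec 1997: 153 days, exemption €14,000 → (€150,000 − €14,000) × 3.2% × 153/365 = €1,824.2630
Total = €2,545.7096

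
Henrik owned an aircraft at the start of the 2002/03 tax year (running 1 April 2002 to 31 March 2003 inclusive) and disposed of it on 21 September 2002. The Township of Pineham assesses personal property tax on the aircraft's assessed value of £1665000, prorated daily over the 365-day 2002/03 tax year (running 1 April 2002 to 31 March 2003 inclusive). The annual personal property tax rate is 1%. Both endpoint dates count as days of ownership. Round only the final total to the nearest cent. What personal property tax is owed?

£7937.26

Days held (1 April – 21 September 2002): 174 out of 365
Tax = £1665000 × 1% × 174/365 = £7937.2603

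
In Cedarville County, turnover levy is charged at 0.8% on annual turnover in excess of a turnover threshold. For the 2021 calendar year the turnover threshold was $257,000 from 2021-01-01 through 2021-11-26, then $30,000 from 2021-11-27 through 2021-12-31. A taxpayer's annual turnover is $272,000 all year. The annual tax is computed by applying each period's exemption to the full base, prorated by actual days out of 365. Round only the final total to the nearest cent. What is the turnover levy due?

2021-01-01 to 2021-11-26: 330 days, exemption $257,000 → ($272,000 − $257,000) × 0.8% × 330/365 = $108.4932
2021-11-27 to 2021-12-31: 35 days, exemption $30,000 → ($272,000 − $30,000) × 0.8% × 35/365 = $185.6438
Total = $294.1370

$294.14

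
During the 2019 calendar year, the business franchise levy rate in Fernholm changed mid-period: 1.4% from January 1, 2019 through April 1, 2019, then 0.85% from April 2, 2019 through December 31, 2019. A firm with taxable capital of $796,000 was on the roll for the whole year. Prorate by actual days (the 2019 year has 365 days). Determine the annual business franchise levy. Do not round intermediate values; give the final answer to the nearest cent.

$7,857.50

January 1 – April 1, 2019: 91 days at 1.4% → $796,000 × 1.4% × 91/365 = $2,778.3671
April 2 – December 31, 2019: 274 days at 0.85% → $796,000 × 0.85% × 274/365 = $5,079.1342
Total = $7,857.5014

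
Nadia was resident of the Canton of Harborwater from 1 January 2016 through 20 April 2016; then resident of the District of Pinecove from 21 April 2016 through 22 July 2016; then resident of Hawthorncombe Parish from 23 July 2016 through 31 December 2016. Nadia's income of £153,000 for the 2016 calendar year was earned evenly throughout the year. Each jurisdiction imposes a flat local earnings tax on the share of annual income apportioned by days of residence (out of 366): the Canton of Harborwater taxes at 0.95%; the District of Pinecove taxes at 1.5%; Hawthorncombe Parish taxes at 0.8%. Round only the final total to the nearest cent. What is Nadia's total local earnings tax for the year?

The Canton of Harborwater, 1 January – 20 April 2016: 111 days → £153,000 × 0.95% × 111/366 = £440.8156
The District of Pinecove, 21 April – 22 July 2016: 93 days → £153,000 × 1.5% × 93/366 = £583.1557
Hawthorncombe Parish, 23 July – 31 December 2016: 162 days → £153,000 × 0.8% × 162/366 = £541.7705
Total = £1,565.7418

£1,565.74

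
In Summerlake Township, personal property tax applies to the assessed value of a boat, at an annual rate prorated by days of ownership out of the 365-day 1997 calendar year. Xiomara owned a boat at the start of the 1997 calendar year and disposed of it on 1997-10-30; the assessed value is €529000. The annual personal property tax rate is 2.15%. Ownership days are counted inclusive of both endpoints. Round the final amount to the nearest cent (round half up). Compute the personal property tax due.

Days held (1997-01-01 to 1997-10-30): 303 out of 365
Tax = €529000 × 2.15% × 303/365 = €9441.5630

€9441.56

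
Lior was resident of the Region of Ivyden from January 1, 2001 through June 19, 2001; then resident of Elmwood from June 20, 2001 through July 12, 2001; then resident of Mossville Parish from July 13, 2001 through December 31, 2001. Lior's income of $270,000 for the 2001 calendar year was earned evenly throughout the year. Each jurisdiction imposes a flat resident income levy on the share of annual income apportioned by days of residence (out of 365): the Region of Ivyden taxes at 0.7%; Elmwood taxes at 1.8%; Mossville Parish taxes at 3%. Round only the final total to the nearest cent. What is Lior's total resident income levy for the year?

The Region of Ivyden, January 1 – June 19, 2001: 170 days → $270,000 × 0.7% × 170/365 = $880.2740
Elmwood, June 20 – July 12, 2001: 23 days → $270,000 × 1.8% × 23/365 = $306.2466
Mossville Parish, July 13 – December 31, 2001: 172 days → $270,000 × 3% × 172/365 = $3,816.9863
Total = $5,003.5068

$5,003.51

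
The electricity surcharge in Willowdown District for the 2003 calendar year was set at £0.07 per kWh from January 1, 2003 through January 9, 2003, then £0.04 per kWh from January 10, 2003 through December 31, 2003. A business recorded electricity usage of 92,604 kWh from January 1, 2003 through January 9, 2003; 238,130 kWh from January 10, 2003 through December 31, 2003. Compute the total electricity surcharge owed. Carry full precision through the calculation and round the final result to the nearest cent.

January 1 – January 9, 2003: 92,604 kWh at £0.07/kWh → £6482.28
January 10 – December 31, 2003: 238,130 kWh at £0.04/kWh → £9525.20

£16007.48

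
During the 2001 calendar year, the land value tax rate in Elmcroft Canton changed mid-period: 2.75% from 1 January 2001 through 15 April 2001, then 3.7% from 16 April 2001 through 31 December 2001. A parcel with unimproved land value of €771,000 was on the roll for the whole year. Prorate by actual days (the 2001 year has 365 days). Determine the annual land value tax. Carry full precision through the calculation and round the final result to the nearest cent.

1 January – 15 April 2001: 105 days at 2.75% → €771,000 × 2.75% × 105/365 = €6,099.3493
16 April – 31 December 2001: 260 days at 3.7% → €771,000 × 3.7% × 260/365 = €20,320.6027
Total = €26,419.9521

€26,419.95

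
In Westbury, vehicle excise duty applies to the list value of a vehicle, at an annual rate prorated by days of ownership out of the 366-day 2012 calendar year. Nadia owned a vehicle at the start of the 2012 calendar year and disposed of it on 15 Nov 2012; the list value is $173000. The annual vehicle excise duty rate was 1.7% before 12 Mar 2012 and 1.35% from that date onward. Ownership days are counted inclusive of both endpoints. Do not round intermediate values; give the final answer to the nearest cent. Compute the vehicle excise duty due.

$2159.43

1 Jan – 11 Mar 2012: 71 days at 1.7% → $173000 × 1.7% × 71/366 = $570.5219
12 Mar – 15 Nov 2012: 249 days at 1.35% → $173000 × 1.35% × 249/366 = $1588.9057
Total = $2159.4276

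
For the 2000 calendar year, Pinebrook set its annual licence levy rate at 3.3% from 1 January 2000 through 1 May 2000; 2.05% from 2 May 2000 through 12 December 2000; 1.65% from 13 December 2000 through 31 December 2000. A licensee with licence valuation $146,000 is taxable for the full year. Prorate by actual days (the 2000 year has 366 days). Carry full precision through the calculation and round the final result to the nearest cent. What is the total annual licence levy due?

$3,571.02

1 January – 1 May 2000: 122 days at 3.3% → $146,000 × 3.3% × 122/366 = $1,606.0000
2 May – 12 December 2000: 225 days at 2.05% → $146,000 × 2.05% × 225/366 = $1,839.9590
13 December – 31 December 2000: 19 days at 1.65% → $146,000 × 1.65% × 19/366 = $125.0574
Total = $3,571.0164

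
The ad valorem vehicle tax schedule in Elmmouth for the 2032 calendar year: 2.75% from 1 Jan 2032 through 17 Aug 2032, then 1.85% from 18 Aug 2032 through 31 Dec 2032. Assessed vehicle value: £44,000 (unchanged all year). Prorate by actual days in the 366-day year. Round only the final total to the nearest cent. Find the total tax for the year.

1 Jan – 17 Aug 2032: 230 days at 2.75% → £44,000 × 2.75% × 230/366 = £760.3825
18 Aug – 31 Dec 2032: 136 days at 1.85% → £44,000 × 1.85% × 136/366 = £302.4699
Total = £1,062.8525

£1,062.85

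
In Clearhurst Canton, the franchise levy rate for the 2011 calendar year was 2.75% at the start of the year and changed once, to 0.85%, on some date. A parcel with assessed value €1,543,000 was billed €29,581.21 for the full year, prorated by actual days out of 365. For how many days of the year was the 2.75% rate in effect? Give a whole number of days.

Let d = days at the first rate; then 365 − d days at the second rate.
€1,543,000 × [2.75%·d + 0.85%·(365−d)] / 365 = €29,581.21
Solving gives d = 205, so the new rate took effect on 25 Jul 2011.

205 days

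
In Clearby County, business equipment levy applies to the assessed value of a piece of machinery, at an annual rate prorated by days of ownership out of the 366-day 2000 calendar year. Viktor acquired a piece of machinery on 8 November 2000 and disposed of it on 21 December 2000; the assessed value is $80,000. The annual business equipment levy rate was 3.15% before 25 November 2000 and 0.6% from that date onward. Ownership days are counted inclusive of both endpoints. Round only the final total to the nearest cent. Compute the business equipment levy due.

8 November – 24 November 2000: 17 days at 3.15% → $80,000 × 3.15% × 17/366 = $117.0492
25 November – 21 December 2000: 27 days at 0.6% → $80,000 × 0.6% × 27/366 = $35.4098
Total = $152.4590

$152.46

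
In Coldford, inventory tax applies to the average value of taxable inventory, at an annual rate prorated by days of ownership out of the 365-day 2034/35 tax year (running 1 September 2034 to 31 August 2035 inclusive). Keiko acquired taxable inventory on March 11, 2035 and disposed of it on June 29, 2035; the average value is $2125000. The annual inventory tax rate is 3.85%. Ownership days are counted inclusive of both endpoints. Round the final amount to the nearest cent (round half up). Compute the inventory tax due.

$24879.97

Days held (March 11 – June 29, 2035): 111 out of 365
Tax = $2125000 × 3.85% × 111/365 = $24879.9658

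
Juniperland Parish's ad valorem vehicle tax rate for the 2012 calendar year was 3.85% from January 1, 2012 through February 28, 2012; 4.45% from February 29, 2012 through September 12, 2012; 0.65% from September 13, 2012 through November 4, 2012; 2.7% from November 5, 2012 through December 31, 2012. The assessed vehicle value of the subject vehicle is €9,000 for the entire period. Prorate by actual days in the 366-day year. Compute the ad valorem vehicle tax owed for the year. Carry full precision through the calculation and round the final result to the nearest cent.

€317.74

January 1 – February 28, 2012: 59 days at 3.85% → €9,000 × 3.85% × 59/366 = €55.8566
February 29 – September 12, 2012: 197 days at 4.45% → €9,000 × 4.45% × 197/366 = €215.5697
September 13 – November 4, 2012: 53 days at 0.65% → €9,000 × 0.65% × 53/366 = €8.4713
November 5 – December 31, 2012: 57 days at 2.7% → €9,000 × 2.7% × 57/366 = €37.8443
Total = €317.7418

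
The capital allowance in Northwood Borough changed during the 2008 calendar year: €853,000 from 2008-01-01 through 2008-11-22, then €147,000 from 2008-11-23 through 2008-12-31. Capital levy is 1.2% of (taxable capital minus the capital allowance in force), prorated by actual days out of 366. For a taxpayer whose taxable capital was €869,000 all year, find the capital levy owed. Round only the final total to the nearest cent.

2008-01-01 to 2008-11-22: 327 days, exemption €853,000 → (€869,000 − €853,000) × 1.2% × 327/366 = €171.5410
2008-11-23 to 2008-12-31: 39 days, exemption €147,000 → (€869,000 − €147,000) × 1.2% × 39/366 = €923.2131
Total = €1,094.7541

€1,094.75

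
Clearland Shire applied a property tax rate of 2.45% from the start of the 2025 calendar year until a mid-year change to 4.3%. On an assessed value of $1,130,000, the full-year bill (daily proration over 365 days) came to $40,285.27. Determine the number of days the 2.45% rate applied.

145 days

Let d = days at the first rate; then 365 − d days at the second rate.
$1,130,000 × [2.45%·d + 4.3%·(365−d)] / 365 = $40,285.27
Solving gives d = 145, so the new rate took effect on May 26, 2025.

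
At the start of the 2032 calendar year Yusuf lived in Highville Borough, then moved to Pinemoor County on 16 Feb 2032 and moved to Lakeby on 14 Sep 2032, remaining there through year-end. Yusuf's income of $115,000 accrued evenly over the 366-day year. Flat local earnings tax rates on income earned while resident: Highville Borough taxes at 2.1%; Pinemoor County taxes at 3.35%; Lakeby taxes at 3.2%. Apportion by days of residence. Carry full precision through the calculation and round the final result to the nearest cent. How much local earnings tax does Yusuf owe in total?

$3,620.46

Highville Borough, 1 Jan – 15 Feb 2032: 46 days → $115,000 × 2.1% × 46/366 = $303.5246
Pinemoor County, 16 Feb – 13 Sep 2032: 211 days → $115,000 × 3.35% × 211/366 = $2,220.9768
Lakeby, 14 Sep – 31 Dec 2032: 109 days → $115,000 × 3.2% × 109/366 = $1,095.9563
Total = $3,620.4577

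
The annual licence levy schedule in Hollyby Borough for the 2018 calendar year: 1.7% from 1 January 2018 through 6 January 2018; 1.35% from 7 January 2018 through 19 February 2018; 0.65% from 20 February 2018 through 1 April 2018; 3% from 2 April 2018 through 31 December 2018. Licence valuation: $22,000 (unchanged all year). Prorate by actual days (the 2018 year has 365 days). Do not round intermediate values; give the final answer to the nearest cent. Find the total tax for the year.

1 January – 6 January 2018: 6 days at 1.7% → $22,000 × 1.7% × 6/365 = $6.1479
7 January – 19 February 2018: 44 days at 1.35% → $22,000 × 1.35% × 44/365 = $35.8027
20 February – 1 April 2018: 41 days at 0.65% → $22,000 × 0.65% × 41/365 = $16.0630
2 April – 31 December 2018: 274 days at 3% → $22,000 × 3% × 274/365 = $495.4521
Total = $553.4658

$553.47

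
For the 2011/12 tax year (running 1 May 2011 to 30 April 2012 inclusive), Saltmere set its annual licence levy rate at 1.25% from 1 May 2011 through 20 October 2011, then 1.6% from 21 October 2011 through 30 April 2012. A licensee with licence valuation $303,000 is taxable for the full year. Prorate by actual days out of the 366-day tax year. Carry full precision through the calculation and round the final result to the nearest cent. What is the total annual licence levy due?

1 May – 20 October 2011: 173 days at 1.25% → $303,000 × 1.25% × 173/366 = $1,790.2664
21 October 2011 – 30 April 2012: 193 days at 1.6% → $303,000 × 1.6% × 193/366 = $2,556.4590
Total = $4,346.7254

$4,346.73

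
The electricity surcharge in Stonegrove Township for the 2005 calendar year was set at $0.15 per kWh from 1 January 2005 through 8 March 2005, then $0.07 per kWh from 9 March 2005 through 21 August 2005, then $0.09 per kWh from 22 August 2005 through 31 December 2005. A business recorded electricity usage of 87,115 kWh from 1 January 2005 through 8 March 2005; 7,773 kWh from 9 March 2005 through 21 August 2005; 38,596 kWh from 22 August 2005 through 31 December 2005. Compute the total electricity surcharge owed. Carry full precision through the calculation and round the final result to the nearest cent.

1 January – 8 March 2005: 87,115 kWh at $0.15/kWh → $13,067.25
9 March – 21 August 2005: 7,773 kWh at $0.07/kWh → $544.11
22 August – 31 December 2005: 38,596 kWh at $0.09/kWh → $3,473.64

$17,085.00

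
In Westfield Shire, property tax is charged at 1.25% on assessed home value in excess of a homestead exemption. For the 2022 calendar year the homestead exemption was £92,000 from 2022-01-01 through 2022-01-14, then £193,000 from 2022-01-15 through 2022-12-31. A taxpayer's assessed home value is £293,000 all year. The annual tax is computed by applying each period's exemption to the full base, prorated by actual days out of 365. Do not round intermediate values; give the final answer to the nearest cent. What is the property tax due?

£1,298.42

2022-01-01 to 2022-01-14: 14 days, exemption £92,000 → (£293,000 − £92,000) × 1.25% × 14/365 = £96.3699
2022-01-15 to 2022-12-31: 351 days, exemption £193,000 → (£293,000 − £193,000) × 1.25% × 351/365 = £1,202.0548
Total = £1,298.4247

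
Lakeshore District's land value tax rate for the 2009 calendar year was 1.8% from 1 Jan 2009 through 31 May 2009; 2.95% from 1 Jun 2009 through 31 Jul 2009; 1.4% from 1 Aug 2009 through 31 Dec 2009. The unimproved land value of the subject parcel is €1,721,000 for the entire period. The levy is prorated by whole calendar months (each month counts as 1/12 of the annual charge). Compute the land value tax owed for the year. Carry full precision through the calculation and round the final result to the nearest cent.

1 Jan – 31 May 2009: 5 months at 1.8% → €1,721,000 × 1.8% × 5/12 = €12,907.5000
1 Jun – 31 Jul 2009: 2 months at 2.95% → €1,721,000 × 2.95% × 2/12 = €8,461.5833
1 Aug – 31 Dec 2009: 5 months at 1.4% → €1,721,000 × 1.4% × 5/12 = €10,039.1667
Total = €31,408.2500

€31,408.25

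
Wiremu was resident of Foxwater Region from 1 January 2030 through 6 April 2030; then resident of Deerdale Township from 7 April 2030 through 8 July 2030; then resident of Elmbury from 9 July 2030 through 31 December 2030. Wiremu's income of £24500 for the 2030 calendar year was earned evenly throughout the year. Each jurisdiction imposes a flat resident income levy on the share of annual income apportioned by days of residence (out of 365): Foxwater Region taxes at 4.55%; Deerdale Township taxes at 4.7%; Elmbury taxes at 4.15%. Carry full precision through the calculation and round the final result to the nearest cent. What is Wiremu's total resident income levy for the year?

Foxwater Region, 1 January – 6 April 2030: 96 days → £24500 × 4.55% × 96/365 = £293.1945
Deerdale Township, 7 April – 8 July 2030: 93 days → £24500 × 4.7% × 93/365 = £293.3959
Elmbury, 9 July – 31 December 2030: 176 days → £24500 × 4.15% × 176/365 = £490.2685
Total = £1076.8589

£1076.86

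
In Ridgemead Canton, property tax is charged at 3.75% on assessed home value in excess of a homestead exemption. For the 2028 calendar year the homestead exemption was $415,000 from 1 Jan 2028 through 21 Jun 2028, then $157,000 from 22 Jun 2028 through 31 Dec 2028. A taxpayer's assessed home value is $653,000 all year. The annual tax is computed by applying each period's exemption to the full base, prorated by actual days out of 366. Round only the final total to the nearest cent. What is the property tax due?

1 Jan – 21 Jun 2028: 173 days, exemption $415,000 → ($653,000 − $415,000) × 3.75% × 173/366 = $4,218.6475
22 Jun – 31 Dec 2028: 193 days, exemption $157,000 → ($653,000 − $157,000) × 3.75% × 193/366 = $9,808.1967
Total = $14,026.8443

$14,026.84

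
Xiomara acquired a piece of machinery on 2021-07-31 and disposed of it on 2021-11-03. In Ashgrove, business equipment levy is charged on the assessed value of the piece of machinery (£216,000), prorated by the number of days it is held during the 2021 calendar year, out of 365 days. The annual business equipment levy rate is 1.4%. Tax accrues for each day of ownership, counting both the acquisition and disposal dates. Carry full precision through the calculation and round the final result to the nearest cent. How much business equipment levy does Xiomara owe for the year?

Days held (2021-07-31 to 2021-11-03): 96 out of 365
Tax = £216,000 × 1.4% × 96/365 = £795.3534

£795.35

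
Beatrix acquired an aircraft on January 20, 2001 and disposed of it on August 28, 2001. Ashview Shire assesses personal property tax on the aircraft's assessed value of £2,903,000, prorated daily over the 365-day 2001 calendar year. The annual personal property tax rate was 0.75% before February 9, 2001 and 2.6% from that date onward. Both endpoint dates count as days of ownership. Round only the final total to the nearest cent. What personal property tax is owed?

£42,757.61

January 20 – February 8, 2001: 20 days at 0.75% → £2,903,000 × 0.75% × 20/365 = £1,193.0137
February 9 – August 28, 2001: 201 days at 2.6% → £2,903,000 × 2.6% × 201/365 = £41,564.5973
Total = £42,757.6110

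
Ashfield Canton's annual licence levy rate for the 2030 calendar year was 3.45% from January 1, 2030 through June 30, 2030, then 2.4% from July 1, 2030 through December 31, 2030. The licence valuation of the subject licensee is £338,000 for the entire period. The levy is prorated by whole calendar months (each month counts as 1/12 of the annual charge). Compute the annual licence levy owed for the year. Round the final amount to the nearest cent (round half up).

£9,886.50

January 1 – June 30, 2030: 6 months at 3.45% → £338,000 × 3.45% × 6/12 = £5,830.5000
July 1 – December 31, 2030: 6 months at 2.4% → £338,000 × 2.4% × 6/12 = £4,056.0000
Total = £9,886.5000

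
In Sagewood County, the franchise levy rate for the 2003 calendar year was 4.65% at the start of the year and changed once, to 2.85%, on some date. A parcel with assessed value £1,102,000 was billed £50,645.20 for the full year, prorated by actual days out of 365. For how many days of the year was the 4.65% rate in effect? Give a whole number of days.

354 days

Let d = days at the first rate; then 365 − d days at the second rate.
£1,102,000 × [4.65%·d + 2.85%·(365−d)] / 365 = £50,645.20
Solving gives d = 354, so the new rate took effect on 21 December 2003.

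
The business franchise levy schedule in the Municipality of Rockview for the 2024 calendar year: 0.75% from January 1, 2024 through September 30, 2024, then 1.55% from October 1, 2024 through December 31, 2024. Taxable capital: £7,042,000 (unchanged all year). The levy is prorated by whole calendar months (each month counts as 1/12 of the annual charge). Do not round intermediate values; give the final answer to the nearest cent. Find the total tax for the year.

January 1 – September 30, 2024: 9 months at 0.75% → £7,042,000 × 0.75% × 9/12 = £39,611.2500
October 1 – December 31, 2024: 3 months at 1.55% → £7,042,000 × 1.55% × 3/12 = £27,287.7500
Total = £66,899.0000

£66,899.00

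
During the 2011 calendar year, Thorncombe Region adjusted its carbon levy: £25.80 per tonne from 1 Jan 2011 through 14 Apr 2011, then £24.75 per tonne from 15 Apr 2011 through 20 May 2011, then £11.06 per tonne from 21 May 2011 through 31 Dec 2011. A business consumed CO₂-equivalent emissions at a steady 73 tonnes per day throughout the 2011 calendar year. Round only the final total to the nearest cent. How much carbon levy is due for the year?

1 Jan – 14 Apr 2011: 104 days × 73 tonnes/day = 7,592 tonnes at £25.80/tonne → £195873.60
15 Apr – 20 May 2011: 36 days × 73 tonnes/day = 2,628 tonnes at £24.75/tonne → £65043.00
21 May – 31 Dec 2011: 225 days × 73 tonnes/day = 16,425 tonnes at £11.06/tonne → £181660.50

£442577.10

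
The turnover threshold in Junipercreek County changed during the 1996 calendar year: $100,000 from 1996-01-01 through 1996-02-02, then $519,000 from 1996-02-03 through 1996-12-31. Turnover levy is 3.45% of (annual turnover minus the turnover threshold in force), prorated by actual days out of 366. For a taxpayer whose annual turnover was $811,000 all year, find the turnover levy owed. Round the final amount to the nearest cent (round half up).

$11,377.36

1996-01-01 to 1996-02-02: 33 days, exemption $100,000 → ($811,000 − $100,000) × 3.45% × 33/366 = $2,211.6762
1996-02-03 to 1996-12-31: 333 days, exemption $519,000 → ($811,000 − $519,000) × 3.45% × 333/366 = $9,165.6885
Total = $11,377.3648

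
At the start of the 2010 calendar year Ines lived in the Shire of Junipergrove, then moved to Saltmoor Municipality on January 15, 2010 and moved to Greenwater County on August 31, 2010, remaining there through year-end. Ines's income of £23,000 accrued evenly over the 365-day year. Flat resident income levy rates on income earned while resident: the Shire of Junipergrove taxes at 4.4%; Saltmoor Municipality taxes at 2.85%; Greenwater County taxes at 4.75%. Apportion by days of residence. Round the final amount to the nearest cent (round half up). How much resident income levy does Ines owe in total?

The Shire of Junipergrove, January 1 – January 14, 2010: 14 days → £23,000 × 4.4% × 14/365 = £38.8164
Saltmoor Municipality, January 15 – August 30, 2010: 228 days → £23,000 × 2.85% × 228/365 = £409.4630
Greenwater County, August 31 – December 31, 2010: 123 days → £23,000 × 4.75% × 123/365 = £368.1575
Total = £816.4370

£816.44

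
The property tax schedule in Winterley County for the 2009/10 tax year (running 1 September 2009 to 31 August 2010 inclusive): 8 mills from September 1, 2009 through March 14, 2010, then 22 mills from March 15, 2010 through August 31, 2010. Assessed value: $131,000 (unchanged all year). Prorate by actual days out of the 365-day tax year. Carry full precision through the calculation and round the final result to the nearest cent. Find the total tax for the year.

September 1, 2009 – March 14, 2010: 195 days at 8 mills → $131,000 × 0.8% × 195/365 = $559.8904
March 15 – August 31, 2010: 170 days at 22 mills → $131,000 × 2.2% × 170/365 = $1,342.3014
Total = $1,902.1918

$1,902.19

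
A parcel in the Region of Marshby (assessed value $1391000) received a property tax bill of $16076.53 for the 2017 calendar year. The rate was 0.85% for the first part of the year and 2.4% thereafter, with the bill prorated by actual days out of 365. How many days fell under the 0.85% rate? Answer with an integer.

293 days

Let d = days at the first rate; then 365 − d days at the second rate.
$1391000 × [0.85%·d + 2.4%·(365−d)] / 365 = $16076.53
Solving gives d = 293, so the new rate took effect on 21 October 2017.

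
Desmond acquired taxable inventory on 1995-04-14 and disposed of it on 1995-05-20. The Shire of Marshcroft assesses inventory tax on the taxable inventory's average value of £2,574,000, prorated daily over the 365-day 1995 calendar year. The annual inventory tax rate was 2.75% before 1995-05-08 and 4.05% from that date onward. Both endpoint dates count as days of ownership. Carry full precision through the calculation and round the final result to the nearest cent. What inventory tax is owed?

1995-04-14 to 1995-05-07: 24 days at 2.75% → £2,574,000 × 2.75% × 24/365 = £4,654.3562
1995-05-08 to 1995-05-20: 13 days at 4.05% → £2,574,000 × 4.05% × 13/365 = £3,712.9068
Total = £8,367.2630

£8,367.26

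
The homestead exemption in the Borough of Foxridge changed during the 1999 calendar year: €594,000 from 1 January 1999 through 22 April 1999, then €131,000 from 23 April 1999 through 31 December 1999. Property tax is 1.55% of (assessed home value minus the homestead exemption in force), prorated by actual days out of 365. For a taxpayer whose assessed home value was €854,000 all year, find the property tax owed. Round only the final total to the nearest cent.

1 January – 22 April 1999: 112 days, exemption €594,000 → (€854,000 − €594,000) × 1.55% × 112/365 = €1,236.6027
23 April – 31 December 1999: 253 days, exemption €131,000 → (€854,000 − €131,000) × 1.55% × 253/365 = €7,767.7932
Total = €9,004.3959

€9,004.40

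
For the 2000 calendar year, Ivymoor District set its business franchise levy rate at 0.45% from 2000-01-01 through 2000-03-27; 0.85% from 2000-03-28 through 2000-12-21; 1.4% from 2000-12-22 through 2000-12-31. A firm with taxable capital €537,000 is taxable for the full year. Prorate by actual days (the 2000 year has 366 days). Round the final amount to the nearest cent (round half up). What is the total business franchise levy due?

€4,134.61

2000-01-01 to 2000-03-27: 87 days at 0.45% → €537,000 × 0.45% × 87/366 = €574.4139
2000-03-28 to 2000-12-21: 269 days at 0.85% → €537,000 × 0.85% × 269/366 = €3,354.7828
2000-12-22 to 2000-12-31: 10 days at 1.4% → €537,000 × 1.4% × 10/366 = €205.4098
Total = €4,134.6066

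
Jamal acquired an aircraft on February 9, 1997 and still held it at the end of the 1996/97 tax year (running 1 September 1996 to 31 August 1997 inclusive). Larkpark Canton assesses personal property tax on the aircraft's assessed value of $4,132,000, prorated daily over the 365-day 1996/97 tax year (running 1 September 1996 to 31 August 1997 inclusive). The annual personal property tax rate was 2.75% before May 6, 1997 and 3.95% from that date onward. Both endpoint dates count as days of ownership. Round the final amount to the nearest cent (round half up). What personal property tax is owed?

February 9 – May 5, 1997: 86 days at 2.75% → $4,132,000 × 2.75% × 86/365 = $26,773.0959
May 6 – August 31, 1997: 118 days at 3.95% → $4,132,000 × 3.95% × 118/365 = $52,765.0740
Total = $79,538.1699

$79,538.17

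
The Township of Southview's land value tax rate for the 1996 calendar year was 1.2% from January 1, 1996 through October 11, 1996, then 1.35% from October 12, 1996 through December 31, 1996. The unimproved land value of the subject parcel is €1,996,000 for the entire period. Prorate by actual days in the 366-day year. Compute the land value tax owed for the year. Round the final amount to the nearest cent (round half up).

January 1 – October 11, 1996: 285 days at 1.2% → €1,996,000 × 1.2% × 285/366 = €18,651.1475
October 12 – December 31, 1996: 81 days at 1.35% → €1,996,000 × 1.35% × 81/366 = €5,963.4590
Total = €24,614.6066

€24,614.61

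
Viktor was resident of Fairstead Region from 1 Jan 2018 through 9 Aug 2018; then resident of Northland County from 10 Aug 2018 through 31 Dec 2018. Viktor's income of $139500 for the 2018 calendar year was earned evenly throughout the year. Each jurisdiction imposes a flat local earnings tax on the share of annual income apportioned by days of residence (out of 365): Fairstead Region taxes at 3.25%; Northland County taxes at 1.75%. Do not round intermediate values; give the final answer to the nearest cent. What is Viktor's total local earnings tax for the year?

Fairstead Region, 1 Jan – 9 Aug 2018: 221 days → $139500 × 3.25% × 221/365 = $2745.0925
Northland County, 10 Aug – 31 Dec 2018: 144 days → $139500 × 1.75% × 144/365 = $963.1233
Total = $3708.2158

$3708.22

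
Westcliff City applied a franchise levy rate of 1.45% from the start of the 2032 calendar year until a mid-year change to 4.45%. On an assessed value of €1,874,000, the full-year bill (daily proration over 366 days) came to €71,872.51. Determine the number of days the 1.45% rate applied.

Let d = days at the first rate; then 366 − d days at the second rate.
€1,874,000 × [1.45%·d + 4.45%·(366−d)] / 366 = €71,872.51
Solving gives d = 75, so the new rate took effect on March 16, 2032.

75 days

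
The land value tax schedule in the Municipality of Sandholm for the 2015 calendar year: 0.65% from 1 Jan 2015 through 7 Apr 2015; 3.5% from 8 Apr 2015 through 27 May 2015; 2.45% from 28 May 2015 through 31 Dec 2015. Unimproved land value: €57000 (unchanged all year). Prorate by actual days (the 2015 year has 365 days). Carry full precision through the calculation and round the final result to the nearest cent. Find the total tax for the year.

€1205.82

1 Jan – 7 Apr 2015: 97 days at 0.65% → €57000 × 0.65% × 97/365 = €98.4616
8 Apr – 27 May 2015: 50 days at 3.5% → €57000 × 3.5% × 50/365 = €273.2877
28 May – 31 Dec 2015: 218 days at 2.45% → €57000 × 2.45% × 218/365 = €834.0740
Total = €1205.8233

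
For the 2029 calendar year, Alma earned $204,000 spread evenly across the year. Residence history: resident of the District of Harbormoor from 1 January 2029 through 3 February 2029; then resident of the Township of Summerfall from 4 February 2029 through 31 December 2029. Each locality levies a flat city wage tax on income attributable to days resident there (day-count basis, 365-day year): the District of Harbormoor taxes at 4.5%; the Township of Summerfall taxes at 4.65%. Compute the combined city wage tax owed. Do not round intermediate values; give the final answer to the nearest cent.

$9,457.50

The District of Harbormoor, 1 January – 3 February 2029: 34 days → $204,000 × 4.5% × 34/365 = $855.1233
The Township of Summerfall, 4 February – 31 December 2029: 331 days → $204,000 × 4.65% × 331/365 = $8,602.3726
Total = $9,457.4959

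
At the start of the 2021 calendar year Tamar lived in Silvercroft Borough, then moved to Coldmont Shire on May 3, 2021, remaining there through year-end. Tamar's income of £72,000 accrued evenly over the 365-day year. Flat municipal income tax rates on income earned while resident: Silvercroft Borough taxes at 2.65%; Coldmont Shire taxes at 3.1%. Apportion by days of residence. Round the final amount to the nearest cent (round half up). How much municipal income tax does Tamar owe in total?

£2,123.70

Silvercroft Borough, January 1 – May 2, 2021: 122 days → £72,000 × 2.65% × 122/365 = £637.7425
Coldmont Shire, May 3 – December 31, 2021: 243 days → £72,000 × 3.1% × 243/365 = £1,485.9616
Total = £2,123.7041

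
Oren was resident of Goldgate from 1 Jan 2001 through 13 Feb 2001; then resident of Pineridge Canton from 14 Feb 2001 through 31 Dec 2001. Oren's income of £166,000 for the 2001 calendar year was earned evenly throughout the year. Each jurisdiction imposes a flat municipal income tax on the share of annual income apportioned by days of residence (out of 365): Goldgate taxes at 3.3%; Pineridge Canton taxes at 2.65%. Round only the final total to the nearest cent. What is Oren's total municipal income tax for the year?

Goldgate, 1 Jan – 13 Feb 2001: 44 days → £166,000 × 3.3% × 44/365 = £660.3616
Pineridge Canton, 14 Feb – 31 Dec 2001: 321 days → £166,000 × 2.65% × 321/365 = £3,868.7096
Total = £4,529.0712

£4,529.07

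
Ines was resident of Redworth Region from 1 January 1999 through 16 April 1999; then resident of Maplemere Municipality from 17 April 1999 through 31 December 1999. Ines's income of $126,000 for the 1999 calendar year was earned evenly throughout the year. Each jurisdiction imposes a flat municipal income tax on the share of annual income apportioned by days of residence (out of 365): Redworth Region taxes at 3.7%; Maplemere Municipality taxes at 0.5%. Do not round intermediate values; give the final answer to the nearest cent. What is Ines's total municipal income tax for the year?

$1,800.94

Redworth Region, 1 January – 16 April 1999: 106 days → $126,000 × 3.7% × 106/365 = $1,353.8959
Maplemere Municipality, 17 April – 31 December 1999: 259 days → $126,000 × 0.5% × 259/365 = $447.0411
Total = $1,800.9370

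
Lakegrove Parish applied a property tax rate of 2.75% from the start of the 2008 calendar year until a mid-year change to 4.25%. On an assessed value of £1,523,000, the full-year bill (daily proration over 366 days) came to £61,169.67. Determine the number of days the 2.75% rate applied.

57 days

Let d = days at the first rate; then 366 − d days at the second rate.
£1,523,000 × [2.75%·d + 4.25%·(366−d)] / 366 = £61,169.67
Solving gives d = 57, so the new rate took effect on 27 Feb 2008.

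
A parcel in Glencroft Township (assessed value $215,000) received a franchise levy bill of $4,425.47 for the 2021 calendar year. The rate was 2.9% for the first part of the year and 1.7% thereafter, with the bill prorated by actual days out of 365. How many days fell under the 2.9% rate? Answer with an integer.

109 days

Let d = days at the first rate; then 365 − d days at the second rate.
$215,000 × [2.9%·d + 1.7%·(365−d)] / 365 = $4,425.47
Solving gives d = 109, so the new rate took effect on April 20, 2021.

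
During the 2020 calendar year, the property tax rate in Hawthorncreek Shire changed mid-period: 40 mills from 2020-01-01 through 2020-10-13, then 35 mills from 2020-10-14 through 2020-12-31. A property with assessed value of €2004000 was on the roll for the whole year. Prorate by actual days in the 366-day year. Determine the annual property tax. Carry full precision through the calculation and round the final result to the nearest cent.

2020-01-01 to 2020-10-13: 287 days at 40 mills → €2004000 × 4% × 287/366 = €62857.7049
2020-10-14 to 2020-12-31: 79 days at 35 mills → €2004000 × 3.5% × 79/366 = €15139.5082
Total = €77997.2131

€77997.21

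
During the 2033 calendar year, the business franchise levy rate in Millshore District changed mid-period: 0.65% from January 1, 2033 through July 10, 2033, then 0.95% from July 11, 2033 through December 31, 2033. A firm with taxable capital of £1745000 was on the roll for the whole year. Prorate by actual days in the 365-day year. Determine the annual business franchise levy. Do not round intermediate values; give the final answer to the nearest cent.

£13838.09

January 1 – July 10, 2033: 191 days at 0.65% → £1745000 × 0.65% × 191/365 = £5935.3904
July 11 – December 31, 2033: 174 days at 0.95% → £1745000 × 0.95% × 174/365 = £7902.6986
Total = £13838.0890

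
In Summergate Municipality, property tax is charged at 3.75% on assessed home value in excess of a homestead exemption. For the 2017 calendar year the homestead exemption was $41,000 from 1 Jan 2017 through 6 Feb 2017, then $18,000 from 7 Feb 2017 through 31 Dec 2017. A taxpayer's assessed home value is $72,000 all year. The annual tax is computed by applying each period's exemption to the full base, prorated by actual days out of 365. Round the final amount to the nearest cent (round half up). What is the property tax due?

$1,937.57

1 Jan – 6 Feb 2017: 37 days, exemption $41,000 → ($72,000 − $41,000) × 3.75% × 37/365 = $117.8425
7 Feb – 31 Dec 2017: 328 days, exemption $18,000 → ($72,000 − $18,000) × 3.75% × 328/365 = $1,819.7260
Total = $1,937.5685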